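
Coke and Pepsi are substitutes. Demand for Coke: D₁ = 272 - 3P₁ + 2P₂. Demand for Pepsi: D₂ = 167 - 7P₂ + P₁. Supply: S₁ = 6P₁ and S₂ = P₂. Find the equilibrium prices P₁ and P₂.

Market 1: 272 - 3P₁ + 2P₂ = 6P₁ → 9P₁ - 2P₂ = 272.
Market 2: 8P₂ - P₁ = 167.
Eliminating P₂: 8×(1) + 2×(2) gives 70P₁ = 2510, so P₁ = 251/7.
Back-substitute into (2): P₂ = (167 + 1×251/7) / 8 = 355/14.

P₁ = 251/7, P₂ = 355/14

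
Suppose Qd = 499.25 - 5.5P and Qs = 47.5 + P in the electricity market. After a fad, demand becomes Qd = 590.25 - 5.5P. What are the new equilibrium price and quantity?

P' = 83.5, Q' = 131

Original equilibrium: P* = 69.5, Q* = 117.
New equilibrium: 590.25 - 5.5P = 47.5 + P, so 542.75 = 6.5P and P' = 83.5; Q' = 590.25 − 5.5(83.5) = 131.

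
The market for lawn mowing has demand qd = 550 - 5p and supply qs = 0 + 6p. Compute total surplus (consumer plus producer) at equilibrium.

Total surplus = 16500

Equilibrium: 550 - 5p = 0 + 6p gives p* = 50, q* = 300.
Demand choke price: p = 110; supply starts at p = 0.
CS = ½(110 − 50)(300) = 9000; PS = ½(50 − 0)(300) = 7500.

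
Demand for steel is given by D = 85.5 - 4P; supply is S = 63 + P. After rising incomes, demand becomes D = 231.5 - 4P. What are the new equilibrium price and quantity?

P' = 33.7, Q' = 96.7

Original equilibrium: P* = 4.5, Q* = 67.5.
New equilibrium: 231.5 - 4P = 63 + P, so 168.5 = 5P and P' = 33.7; Q' = 231.5 − 4(33.7) = 96.7.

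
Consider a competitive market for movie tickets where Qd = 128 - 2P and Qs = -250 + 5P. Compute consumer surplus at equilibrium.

Equilibrium: 128 - 2P = -250 + 5P gives P* = 54, Q* = 20.
Demand choke price (Qd = 0): P = 64.
CS = ½(64 − 54)(20) = 100.

Consumer surplus = 100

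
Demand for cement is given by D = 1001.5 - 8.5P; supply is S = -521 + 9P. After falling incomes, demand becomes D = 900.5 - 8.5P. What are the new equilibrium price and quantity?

P' = 2843/35, Q' = 7352/35

Original equilibrium: P* = 87, Q* = 262.
New equilibrium: 900.5 - 8.5P = -521 + 9P, so 1421.5 = 17.5P and P' = 2843/35; Q' = 900.5 − 8.5(2843/35) = 7352/35.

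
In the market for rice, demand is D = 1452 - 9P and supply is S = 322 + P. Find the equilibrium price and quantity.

P* = 113, Q* = 435

Set D = S: 1452 - 9P = 322 + P.
1130 = 10P, so P* = 113.
Q* = 1452 − 9(113) = 435.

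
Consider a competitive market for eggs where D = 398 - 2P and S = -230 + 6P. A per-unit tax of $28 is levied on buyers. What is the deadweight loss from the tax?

Pre-tax equilibrium: P* = 78.5, Q* = 241.
Tax on buyers shifts demand to D = 398 − 2(P + 28) = 342 - 2P.
342 - 2P = -230 + 6P gives seller price Ps = 71.5; buyers pay Pb = 71.5 + 28 = 99.5.
New quantity: Q = 398 − 2(99.5) = 199.
DWL = ½ × 28 × (241 − 199) = 588.

Deadweight loss = 588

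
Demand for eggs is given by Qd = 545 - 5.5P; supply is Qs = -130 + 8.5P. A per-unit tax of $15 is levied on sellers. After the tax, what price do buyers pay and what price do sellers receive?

Pre-tax equilibrium: P* = 675/14, Q* = 7835/28.
Tax on sellers shifts supply to Qs = -130 + 8.5(P − 15) = -257.5 + 8.5P.
545 - 5.5P = -257.5 + 8.5P gives buyer price Pb = 1605/28; sellers receive Ps = 1605/28 − 15 = 1185/28.
New quantity: Q = 545 − 5.5(1605/28) = 12865/56.

Buyers pay 1605/28, sellers receive 1185/28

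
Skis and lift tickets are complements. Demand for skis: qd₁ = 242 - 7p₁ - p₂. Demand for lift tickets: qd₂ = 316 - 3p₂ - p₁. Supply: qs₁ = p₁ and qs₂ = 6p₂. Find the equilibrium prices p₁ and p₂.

Market 1: 242 - 7p₁ - p₂ = p₁ → 8p₁ + p₂ = 242.
Market 2: 9p₂ + p₁ = 316.
Eliminating p₂: 9×(1) − 1×(2) gives 71p₁ = 1862, so p₁ = 1862/71.
Back-substitute into (2): p₂ = (316 − 1×1862/71) / 9 = 2286/71.

p₁ = 1862/71, p₂ = 2286/71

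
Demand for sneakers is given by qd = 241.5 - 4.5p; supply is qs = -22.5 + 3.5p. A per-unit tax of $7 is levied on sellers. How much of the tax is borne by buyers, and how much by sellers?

Buyers bear $3.0625, sellers bear $3.9375

Pre-tax equilibrium: p* = 33, q* = 93.
Tax on sellers shifts supply to qs = -22.5 + 3.5(p − 7) = -47 + 3.5p.
241.5 - 4.5p = -47 + 3.5p gives buyer price pb = 36.0625; sellers receive ps = 36.0625 − 7 = 29.0625.
New quantity: q = 241.5 − 4.5(36.0625) = 79.21875.
Buyer burden = 36.0625 − 33 = 3.0625; seller burden = 33 − 29.0625 = 3.9375.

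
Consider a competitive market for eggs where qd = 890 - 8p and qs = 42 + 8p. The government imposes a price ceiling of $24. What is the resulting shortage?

Equilibrium price would be p* = 53, so the ceiling at 24 binds.
At p = 24: qd = 890 − 8(24) = 698, qs = 42 + 8(24) = 234.
Shortage = 698 − 234 = 464.

Shortage = 464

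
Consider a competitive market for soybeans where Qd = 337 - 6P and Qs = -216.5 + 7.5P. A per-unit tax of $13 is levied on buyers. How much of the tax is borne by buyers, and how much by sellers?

Pre-tax equilibrium: P* = 41, Q* = 91.
Tax on buyers shifts demand to Qd = 337 − 6(P + 13) = 259 - 6P.
259 - 6P = -216.5 + 7.5P gives seller price Ps = 317/9; buyers pay Pb = 317/9 + 13 = 434/9.
New quantity: Q = 337 − 6(434/9) = 143/3.
Buyer burden = 434/9 − 41 = 65/9; seller burden = 41 − 317/9 = 52/9.

Buyers bear 65/9, sellers bear 52/9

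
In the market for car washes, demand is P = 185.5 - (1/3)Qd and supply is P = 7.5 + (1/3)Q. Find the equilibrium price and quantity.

Set the two price expressions equal: 185.5 - (1/3)Q = 7.5 + (1/3)Q.
178 = (2/3)Q, so Q* = 267.
P* = 185.5 − (1/3)(267) = 96.5.

P* = 96.5, Q* = 267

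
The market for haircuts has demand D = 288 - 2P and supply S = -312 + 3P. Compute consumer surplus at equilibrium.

Consumer surplus = 576

Equilibrium: 288 - 2P = -312 + 3P gives P* = 120, Q* = 48.
Demand choke price (D = 0): P = 144.
CS = ½(144 − 120)(48) = 576.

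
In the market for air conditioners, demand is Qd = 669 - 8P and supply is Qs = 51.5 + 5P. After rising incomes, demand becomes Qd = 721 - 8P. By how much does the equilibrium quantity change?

Original equilibrium: P* = 47.5, Q* = 289.
New equilibrium: 721 - 8P = 51.5 + 5P, so 669.5 = 13P and P' = 51.5; Q' = 721 − 8(51.5) = 309.
Change in quantity: 309 − 289 = 20.

ΔQ = 20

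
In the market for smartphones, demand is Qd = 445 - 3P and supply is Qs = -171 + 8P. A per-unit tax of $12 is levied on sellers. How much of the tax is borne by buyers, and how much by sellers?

Pre-tax equilibrium: P* = 56, Q* = 277.
Tax on sellers shifts supply to Qs = -171 + 8(P − 12) = -267 + 8P.
445 - 3P = -267 + 8P gives buyer price Pb = 712/11; sellers receive Ps = 712/11 − 12 = 580/11.
New quantity: Q = 445 − 3(712/11) = 2759/11.
Buyer burden = 712/11 − 56 = 96/11; seller burden = 56 − 580/11 = 36/11.

Buyers bear 96/11, sellers bear 36/11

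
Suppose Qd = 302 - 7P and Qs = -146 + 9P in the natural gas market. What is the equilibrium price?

P* = 28

Set Qd = Qs: 302 - 7P = -146 + 9P.
448 = 16P, so P* = 28.
Q* = 302 − 7(28) = 106.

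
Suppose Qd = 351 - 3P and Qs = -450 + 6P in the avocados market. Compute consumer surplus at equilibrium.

Equilibrium: 351 - 3P = -450 + 6P gives P* = 89, Q* = 84.
Demand choke price (Qd = 0): P = 117.
CS = ½(117 − 89)(84) = 1176.

Consumer surplus = 1176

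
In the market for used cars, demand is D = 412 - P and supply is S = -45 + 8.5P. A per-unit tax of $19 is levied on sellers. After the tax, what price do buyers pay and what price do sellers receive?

Pre-tax equilibrium: P* = 914/19, Q* = 6914/19.
Tax on sellers shifts supply to S = -45 + 8.5(P − 19) = -206.5 + 8.5P.
412 - P = -206.5 + 8.5P gives buyer price Pb = 1237/19; sellers receive Ps = 1237/19 − 19 = 876/19.
New quantity: Q = 412 − 1(1237/19) = 6591/19.

Buyers pay 1237/19, sellers receive 876/19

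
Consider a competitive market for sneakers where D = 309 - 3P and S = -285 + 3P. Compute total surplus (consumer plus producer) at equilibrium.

Equilibrium: 309 - 3P = -285 + 3P gives P* = 99, Q* = 12.
Demand choke price: P = 103; supply starts at P = 95.
CS = ½(103 − 99)(12) = 24; PS = ½(99 − 95)(12) = 24.

Total surplus = 48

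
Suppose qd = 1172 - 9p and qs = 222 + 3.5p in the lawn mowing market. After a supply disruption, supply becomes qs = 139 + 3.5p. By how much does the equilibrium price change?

Original equilibrium: p* = 76, q* = 488.
New equilibrium: 1172 - 9p = 139 + 3.5p, so 1033 = 12.5p and p' = 82.64; q' = 1172 − 9(82.64) = 428.24.
Change in price: 82.64 − 76 = 6.64.

Δp = 6.64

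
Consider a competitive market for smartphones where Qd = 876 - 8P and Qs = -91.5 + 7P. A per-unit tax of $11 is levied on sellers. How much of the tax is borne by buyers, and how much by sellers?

Buyers bear 77/15, sellers bear 88/15

Pre-tax equilibrium: P* = 64.5, Q* = 360.
Tax on sellers shifts supply to Qs = -91.5 + 7(P − 11) = -168.5 + 7P.
876 - 8P = -168.5 + 7P gives buyer price Pb = 2089/30; sellers receive Ps = 2089/30 − 11 = 1759/30.
New quantity: Q = 876 − 8(2089/30) = 4784/15.
Buyer burden = 2089/30 − 64.5 = 77/15; seller burden = 64.5 − 1759/30 = 88/15.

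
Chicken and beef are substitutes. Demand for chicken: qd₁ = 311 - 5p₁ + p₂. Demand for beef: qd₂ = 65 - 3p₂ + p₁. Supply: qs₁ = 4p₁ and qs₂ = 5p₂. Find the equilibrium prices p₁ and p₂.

Market 1: 311 - 5p₁ + p₂ = 4p₁ → 9p₁ - p₂ = 311.
Market 2: 8p₂ - p₁ = 65.
Eliminating p₂: 8×(1) + 1×(2) gives 71p₁ = 2553, so p₁ = 2553/71.
Back-substitute into (2): p₂ = (65 + 1×2553/71) / 8 = 896/71.

p₁ = 2553/71, p₂ = 896/71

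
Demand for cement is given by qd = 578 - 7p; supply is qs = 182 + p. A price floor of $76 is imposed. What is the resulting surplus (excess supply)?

Equilibrium price would be p* = 49.5, so the floor at 76 binds.
At p = 76: qd = 46, qs = 258.
Surplus = 258 − 46 = 212.

Surplus = 212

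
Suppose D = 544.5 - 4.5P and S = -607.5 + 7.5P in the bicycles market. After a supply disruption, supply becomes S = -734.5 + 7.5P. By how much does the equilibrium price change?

ΔP = 127/12

Original equilibrium: P* = 96, Q* = 112.5.
New equilibrium: 544.5 - 4.5P = -734.5 + 7.5P, so 1279 = 12P and P' = 1279/12; Q' = 544.5 − 4.5(1279/12) = 64.875.
Change in price: 1279/12 − 96 = 127/12.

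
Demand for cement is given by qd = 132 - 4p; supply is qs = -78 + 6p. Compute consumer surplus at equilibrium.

Equilibrium: 132 - 4p = -78 + 6p gives p* = 21, q* = 48.
Demand choke price (qd = 0): p = 33.
CS = ½(33 − 21)(48) = 288.

Consumer surplus = 288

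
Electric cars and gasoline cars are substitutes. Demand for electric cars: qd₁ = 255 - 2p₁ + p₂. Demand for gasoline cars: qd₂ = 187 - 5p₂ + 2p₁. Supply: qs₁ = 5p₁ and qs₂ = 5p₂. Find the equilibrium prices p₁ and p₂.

Market 1: 255 - 2p₁ + p₂ = 5p₁ → 7p₁ - p₂ = 255.
Market 2: 10p₂ - 2p₁ = 187.
Eliminating p₂: 10×(1) + 1×(2) gives 68p₁ = 2737, so p₁ = 40.25.
Back-substitute into (2): p₂ = (187 + 2×40.25) / 10 = 26.75.

p₁ = 40.25, p₂ = 26.75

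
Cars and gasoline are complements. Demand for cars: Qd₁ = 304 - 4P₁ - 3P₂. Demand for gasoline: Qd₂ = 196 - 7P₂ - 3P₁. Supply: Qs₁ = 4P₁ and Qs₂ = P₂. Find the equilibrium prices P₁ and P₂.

Market 1: 304 - 4P₁ - 3P₂ = 4P₁ → 8P₁ + 3P₂ = 304.
Market 2: 8P₂ + 3P₁ = 196.
Eliminating P₂: 8×(1) − 3×(2) gives 55P₁ = 1844, so P₁ = 1844/55.
Back-substitute into (2): P₂ = (196 − 3×1844/55) / 8 = 656/55.

P₁ = 1844/55, P₂ = 656/55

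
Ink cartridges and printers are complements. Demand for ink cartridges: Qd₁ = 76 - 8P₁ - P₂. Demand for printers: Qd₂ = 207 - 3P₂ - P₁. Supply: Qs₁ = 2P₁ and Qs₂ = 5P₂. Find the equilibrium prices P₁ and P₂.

Market 1: 76 - 8P₁ - P₂ = 2P₁ → 10P₁ + P₂ = 76.
Market 2: 8P₂ + P₁ = 207.
Eliminating P₂: 8×(1) − 1×(2) gives 79P₁ = 401, so P₁ = 401/79.
Back-substitute into (2): P₂ = (207 − 1×401/79) / 8 = 1994/79.

P₁ = 401/79, P₂ = 1994/79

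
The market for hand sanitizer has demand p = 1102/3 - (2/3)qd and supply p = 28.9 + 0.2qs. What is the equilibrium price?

p* = 107

Set the two price expressions equal: 1102/3 - (2/3)q = 28.9 + 0.2q.
10153/30 = (13/15)q, so q* = 390.5.
p* = 1102/3 − (2/3)(390.5) = 107.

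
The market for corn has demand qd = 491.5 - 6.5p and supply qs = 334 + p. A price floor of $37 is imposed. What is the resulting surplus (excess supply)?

Surplus = 120

Equilibrium price would be p* = 21, so the floor at 37 binds.
At p = 37: qd = 251, qs = 371.
Surplus = 371 − 251 = 120.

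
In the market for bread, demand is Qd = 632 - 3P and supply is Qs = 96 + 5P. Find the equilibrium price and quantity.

P* = 67, Q* = 431

Set Qd = Qs: 632 - 3P = 96 + 5P.
536 = 8P, so P* = 67.
Q* = 632 − 3(67) = 431.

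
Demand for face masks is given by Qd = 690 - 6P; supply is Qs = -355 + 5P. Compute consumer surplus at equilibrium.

Consumer surplus = 1200

Equilibrium: 690 - 6P = -355 + 5P gives P* = 95, Q* = 120.
Demand choke price (Qd = 0): P = 115.
CS = ½(115 − 95)(120) = 1200.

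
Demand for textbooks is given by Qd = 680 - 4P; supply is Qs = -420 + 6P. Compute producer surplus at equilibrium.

Producer surplus = 4800

Equilibrium: 680 - 4P = -420 + 6P gives P* = 110, Q* = 240.
Supply starts at P = 70 (where Qs = 0).
PS = ½(110 − 70)(240) = 4800.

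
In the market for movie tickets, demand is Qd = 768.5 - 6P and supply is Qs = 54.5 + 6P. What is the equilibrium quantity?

Set Qd = Qs: 768.5 - 6P = 54.5 + 6P.
714 = 12P, so P* = 59.5.
Q* = 768.5 − 6(59.5) = 411.5.

Q* = 411.5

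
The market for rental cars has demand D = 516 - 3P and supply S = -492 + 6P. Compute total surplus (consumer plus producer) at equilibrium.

Equilibrium: 516 - 3P = -492 + 6P gives P* = 112, Q* = 180.
Demand choke price: P = 172; supply starts at P = 82.
CS = ½(172 − 112)(180) = 5400; PS = ½(112 − 82)(180) = 2700.

Total surplus = 8100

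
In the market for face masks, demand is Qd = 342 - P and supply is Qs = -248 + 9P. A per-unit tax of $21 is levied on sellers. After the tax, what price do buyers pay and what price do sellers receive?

Buyers pay $77.9, sellers receive $56.9

Pre-tax equilibrium: P* = 59, Q* = 283.
Tax on sellers shifts supply to Qs = -248 + 9(P − 21) = -437 + 9P.
342 - P = -437 + 9P gives buyer price Pb = 77.9; sellers receive Ps = 77.9 − 21 = 56.9.
New quantity: Q = 342 − 1(77.9) = 264.1.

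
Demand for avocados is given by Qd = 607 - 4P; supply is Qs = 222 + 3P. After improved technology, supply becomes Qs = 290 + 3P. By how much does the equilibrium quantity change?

ΔQ = 272/7

Original equilibrium: P* = 55, Q* = 387.
New equilibrium: 607 - 4P = 290 + 3P, so 317 = 7P and P' = 317/7; Q' = 607 − 4(317/7) = 2981/7.
Change in quantity: 2981/7 − 387 = 272/7.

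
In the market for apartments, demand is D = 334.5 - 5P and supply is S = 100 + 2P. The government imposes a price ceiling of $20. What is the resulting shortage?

Shortage = 94.5

Equilibrium price would be P* = 33.5, so the ceiling at 20 binds.
At P = 20: D = 334.5 − 5(20) = 234.5, S = 100 + 2(20) = 140.
Shortage = 234.5 − 140 = 94.5.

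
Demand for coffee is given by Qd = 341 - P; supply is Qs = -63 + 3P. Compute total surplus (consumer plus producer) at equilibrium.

Equilibrium: 341 - P = -63 + 3P gives P* = 101, Q* = 240.
Demand choke price: P = 341; supply starts at P = 21.
CS = ½(341 − 101)(240) = 28800; PS = ½(101 − 21)(240) = 9600.

Total surplus = 38400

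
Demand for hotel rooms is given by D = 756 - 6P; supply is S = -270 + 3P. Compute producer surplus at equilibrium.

Producer surplus = 864

Equilibrium: 756 - 6P = -270 + 3P gives P* = 114, Q* = 72.
Supply starts at P = 90 (where S = 0).
PS = ½(114 − 90)(72) = 864.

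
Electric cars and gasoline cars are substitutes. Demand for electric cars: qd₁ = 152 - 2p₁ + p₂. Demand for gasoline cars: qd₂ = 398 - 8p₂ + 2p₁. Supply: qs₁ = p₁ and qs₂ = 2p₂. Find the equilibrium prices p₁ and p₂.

Market 1: 152 - 2p₁ + p₂ = p₁ → 3p₁ - p₂ = 152.
Market 2: 10p₂ - 2p₁ = 398.
Eliminating p₂: 10×(1) + 1×(2) gives 28p₁ = 1918, so p₁ = 68.5.
Back-substitute into (2): p₂ = (398 + 2×68.5) / 10 = 53.5.

p₁ = 68.5, p₂ = 53.5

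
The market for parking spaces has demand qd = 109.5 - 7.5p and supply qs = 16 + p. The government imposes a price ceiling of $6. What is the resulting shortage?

Shortage = 42.5

Equilibrium price would be p* = 11, so the ceiling at 6 binds.
At p = 6: qd = 109.5 − 7.5(6) = 64.5, qs = 16 + 1(6) = 22.
Shortage = 64.5 − 22 = 42.5.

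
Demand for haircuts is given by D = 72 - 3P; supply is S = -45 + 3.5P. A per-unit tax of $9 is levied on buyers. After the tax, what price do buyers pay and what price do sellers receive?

Pre-tax equilibrium: P* = 18, Q* = 18.
Tax on buyers shifts demand to D = 72 − 3(P + 9) = 45 - 3P.
45 - 3P = -45 + 3.5P gives seller price Ps = 180/13; buyers pay Pb = 180/13 + 9 = 297/13.
New quantity: Q = 72 − 3(297/13) = 45/13.

Buyers pay 297/13, sellers receive 180/13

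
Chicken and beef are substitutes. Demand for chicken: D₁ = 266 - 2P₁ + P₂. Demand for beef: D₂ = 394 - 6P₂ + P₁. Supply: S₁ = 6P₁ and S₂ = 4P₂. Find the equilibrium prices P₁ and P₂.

P₁ = 3054/79, P₂ = 3418/79

Market 1: 266 - 2P₁ + P₂ = 6P₁ → 8P₁ - P₂ = 266.
Market 2: 10P₂ - P₁ = 394.
Eliminating P₂: 10×(1) + 1×(2) gives 79P₁ = 3054, so P₁ = 3054/79.
Back-substitute into (2): P₂ = (394 + 1×3054/79) / 10 = 3418/79.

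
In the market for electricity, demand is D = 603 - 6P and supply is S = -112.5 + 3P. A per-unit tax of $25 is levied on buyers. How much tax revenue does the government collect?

Pre-tax equilibrium: P* = 79.5, Q* = 126.
Tax on buyers shifts demand to D = 603 − 6(P + 25) = 453 - 6P.
453 - 6P = -112.5 + 3P gives seller price Ps = 377/6; buyers pay Pb = 377/6 + 25 = 527/6.
New quantity: Q = 603 − 6(527/6) = 76.
Revenue = 25 × 76 = 1900.

Tax revenue = 1900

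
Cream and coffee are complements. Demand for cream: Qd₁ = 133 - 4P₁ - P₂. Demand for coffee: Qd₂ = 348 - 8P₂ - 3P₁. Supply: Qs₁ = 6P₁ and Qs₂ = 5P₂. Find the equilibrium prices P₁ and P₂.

P₁ = 1381/127, P₂ = 3081/127

Market 1: 133 - 4P₁ - P₂ = 6P₁ → 10P₁ + P₂ = 133.
Market 2: 13P₂ + 3P₁ = 348.
Eliminating P₂: 13×(1) − 1×(2) gives 127P₁ = 1381, so P₁ = 1381/127.
Back-substitute into (2): P₂ = (348 − 3×1381/127) / 13 = 3081/127.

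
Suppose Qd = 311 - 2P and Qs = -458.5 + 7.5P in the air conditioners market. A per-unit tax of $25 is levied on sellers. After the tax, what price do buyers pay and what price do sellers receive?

Buyers pay 1914/19, sellers receive 1439/19

Pre-tax equilibrium: P* = 81, Q* = 149.
Tax on sellers shifts supply to Qs = -458.5 + 7.5(P − 25) = -646 + 7.5P.
311 - 2P = -646 + 7.5P gives buyer price Pb = 1914/19; sellers receive Ps = 1914/19 − 25 = 1439/19.
New quantity: Q = 311 − 2(1914/19) = 2081/19.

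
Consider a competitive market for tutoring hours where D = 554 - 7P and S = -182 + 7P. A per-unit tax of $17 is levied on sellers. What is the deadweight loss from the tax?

Deadweight loss = 505.75

Pre-tax equilibrium: P* = 368/7, Q* = 186.
Tax on sellers shifts supply to S = -182 + 7(P − 17) = -301 + 7P.
554 - 7P = -301 + 7P gives buyer price Pb = 855/14; sellers receive Ps = 855/14 − 17 = 617/14.
New quantity: Q = 554 − 7(855/14) = 126.5.
DWL = ½ × 17 × (186 − 126.5) = 505.75.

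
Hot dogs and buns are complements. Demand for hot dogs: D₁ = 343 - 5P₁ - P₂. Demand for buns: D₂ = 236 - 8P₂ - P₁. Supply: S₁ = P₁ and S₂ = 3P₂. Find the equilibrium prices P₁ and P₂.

Market 1: 343 - 5P₁ - P₂ = P₁ → 6P₁ + P₂ = 343.
Market 2: 11P₂ + P₁ = 236.
Eliminating P₂: 11×(1) − 1×(2) gives 65P₁ = 3537, so P₁ = 3537/65.
Back-substitute into (2): P₂ = (236 − 1×3537/65) / 11 = 1073/65.

P₁ = 3537/65, P₂ = 1073/65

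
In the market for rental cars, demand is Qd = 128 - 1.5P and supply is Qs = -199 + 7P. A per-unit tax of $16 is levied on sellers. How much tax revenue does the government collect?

Tax revenue = 13744/17

Pre-tax equilibrium: P* = 654/17, Q* = 1195/17.
Tax on sellers shifts supply to Qs = -199 + 7(P − 16) = -311 + 7P.
128 - 1.5P = -311 + 7P gives buyer price Pb = 878/17; sellers receive Ps = 878/17 − 16 = 606/17.
New quantity: Q = 128 − 1.5(878/17) = 859/17.
Revenue = 16 × 859/17 = 13744/17.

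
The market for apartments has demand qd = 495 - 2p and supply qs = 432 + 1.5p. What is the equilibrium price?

p* = 18

Set qd = qs: 495 - 2p = 432 + 1.5p.
63 = 3.5p, so p* = 18.
q* = 495 − 2(18) = 459.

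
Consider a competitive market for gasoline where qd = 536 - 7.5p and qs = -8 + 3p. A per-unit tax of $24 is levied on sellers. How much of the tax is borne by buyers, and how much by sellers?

Pre-tax equilibrium: p* = 1088/21, q* = 1032/7.
Tax on sellers shifts supply to qs = -8 + 3(p − 24) = -80 + 3p.
536 - 7.5p = -80 + 3p gives buyer price pb = 176/3; sellers receive ps = 176/3 − 24 = 104/3.
New quantity: q = 536 − 7.5(176/3) = 96.
Buyer burden = 176/3 − 1088/21 = 48/7; seller burden = 1088/21 − 104/3 = 120/7.

Buyers bear 48/7, sellers bear 120/7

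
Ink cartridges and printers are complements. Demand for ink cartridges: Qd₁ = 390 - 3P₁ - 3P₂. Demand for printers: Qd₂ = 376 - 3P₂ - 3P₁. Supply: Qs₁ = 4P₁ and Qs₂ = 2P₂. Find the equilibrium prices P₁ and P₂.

Market 1: 390 - 3P₁ - 3P₂ = 4P₁ → 7P₁ + 3P₂ = 390.
Market 2: 5P₂ + 3P₁ = 376.
Eliminating P₂: 5×(1) − 3×(2) gives 26P₁ = 822, so P₁ = 411/13.
Back-substitute into (2): P₂ = (376 − 3×411/13) / 5 = 731/13.

P₁ = 411/13, P₂ = 731/13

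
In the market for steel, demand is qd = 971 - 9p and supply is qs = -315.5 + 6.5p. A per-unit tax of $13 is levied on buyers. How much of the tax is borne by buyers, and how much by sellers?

Pre-tax equilibrium: p* = 83, q* = 224.
Tax on buyers shifts demand to qd = 971 − 9(p + 13) = 854 - 9p.
854 - 9p = -315.5 + 6.5p gives seller price ps = 2339/31; buyers pay pb = 2339/31 + 13 = 2742/31.
New quantity: q = 971 − 9(2742/31) = 5423/31.
Buyer burden = 2742/31 − 83 = 169/31; seller burden = 83 − 2339/31 = 234/31.

Buyers bear 169/31, sellers bear 234/31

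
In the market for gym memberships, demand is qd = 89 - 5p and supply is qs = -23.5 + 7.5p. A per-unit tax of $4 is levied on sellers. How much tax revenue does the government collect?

Tax revenue = 128

Pre-tax equilibrium: p* = 9, q* = 44.
Tax on sellers shifts supply to qs = -23.5 + 7.5(p − 4) = -53.5 + 7.5p.
89 - 5p = -53.5 + 7.5p gives buyer price pb = 11.4; sellers receive ps = 11.4 − 4 = 7.4.
New quantity: q = 89 − 5(11.4) = 32.
Revenue = 4 × 32 = 128.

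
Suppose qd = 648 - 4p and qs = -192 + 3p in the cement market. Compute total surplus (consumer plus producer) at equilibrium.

Equilibrium: 648 - 4p = -192 + 3p gives p* = 120, q* = 168.
Demand choke price: p = 162; supply starts at p = 64.
CS = ½(162 − 120)(168) = 3528; PS = ½(120 − 64)(168) = 4704.

Total surplus = 8232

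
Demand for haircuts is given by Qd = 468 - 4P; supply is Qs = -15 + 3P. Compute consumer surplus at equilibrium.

Equilibrium: 468 - 4P = -15 + 3P gives P* = 69, Q* = 192.
Demand choke price (Qd = 0): P = 117.
CS = ½(117 − 69)(192) = 4608.

Consumer surplus = 4608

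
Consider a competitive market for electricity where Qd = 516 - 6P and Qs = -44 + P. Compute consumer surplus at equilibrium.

Equilibrium: 516 - 6P = -44 + P gives P* = 80, Q* = 36.
Demand choke price (Qd = 0): P = 86.
CS = ½(86 − 80)(36) = 108.

Consumer surplus = 108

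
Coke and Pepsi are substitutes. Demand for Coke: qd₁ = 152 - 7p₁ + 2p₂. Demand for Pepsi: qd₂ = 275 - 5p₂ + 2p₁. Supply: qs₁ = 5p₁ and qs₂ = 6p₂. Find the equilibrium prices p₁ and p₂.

p₁ = 17.359375, p₂ = 28.15625

Market 1: 152 - 7p₁ + 2p₂ = 5p₁ → 12p₁ - 2p₂ = 152.
Market 2: 11p₂ - 2p₁ = 275.
Eliminating p₂: 11×(1) + 2×(2) gives 128p₁ = 2222, so p₁ = 17.359375.
Back-substitute into (2): p₂ = (275 + 2×17.359375) / 11 = 28.15625.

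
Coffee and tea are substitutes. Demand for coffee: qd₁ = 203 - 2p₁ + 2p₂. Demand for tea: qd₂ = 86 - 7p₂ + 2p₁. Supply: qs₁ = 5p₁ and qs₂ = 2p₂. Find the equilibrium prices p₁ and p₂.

Market 1: 203 - 2p₁ + 2p₂ = 5p₁ → 7p₁ - 2p₂ = 203.
Market 2: 9p₂ - 2p₁ = 86.
Eliminating p₂: 9×(1) + 2×(2) gives 59p₁ = 1999, so p₁ = 1999/59.
Back-substitute into (2): p₂ = (86 + 2×1999/59) / 9 = 1008/59.

p₁ = 1999/59, p₂ = 1008/59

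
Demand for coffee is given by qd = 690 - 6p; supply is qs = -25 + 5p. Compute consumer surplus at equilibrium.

Consumer surplus = 7500

Equilibrium: 690 - 6p = -25 + 5p gives p* = 65, q* = 300.
Demand choke price (qd = 0): p = 115.
CS = ½(115 − 65)(300) = 7500.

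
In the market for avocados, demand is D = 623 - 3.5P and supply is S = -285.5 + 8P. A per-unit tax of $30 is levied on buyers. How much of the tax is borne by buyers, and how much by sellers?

Buyers bear 480/23, sellers bear 210/23

Pre-tax equilibrium: P* = 79, Q* = 346.5.
Tax on buyers shifts demand to D = 623 − 3.5(P + 30) = 518 - 3.5P.
518 - 3.5P = -285.5 + 8P gives seller price Ps = 1607/23; buyers pay Pb = 1607/23 + 30 = 2297/23.
New quantity: Q = 623 − 3.5(2297/23) = 12579/46.
Buyer burden = 2297/23 − 79 = 480/23; seller burden = 79 − 1607/23 = 210/23.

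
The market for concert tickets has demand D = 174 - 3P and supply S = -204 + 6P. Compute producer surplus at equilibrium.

Equilibrium: 174 - 3P = -204 + 6P gives P* = 42, Q* = 48.
Supply starts at P = 34 (where S = 0).
PS = ½(42 − 34)(48) = 192.

Producer surplus = 192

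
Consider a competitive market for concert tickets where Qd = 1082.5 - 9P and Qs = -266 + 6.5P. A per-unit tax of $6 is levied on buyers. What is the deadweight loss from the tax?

Deadweight loss = 2106/31

Pre-tax equilibrium: P* = 87, Q* = 299.5.
Tax on buyers shifts demand to Qd = 1082.5 − 9(P + 6) = 1028.5 - 9P.
1028.5 - 9P = -266 + 6.5P gives seller price Ps = 2589/31; buyers pay Pb = 2589/31 + 6 = 2775/31.
New quantity: Q = 1082.5 − 9(2775/31) = 17165/62.
DWL = ½ × 6 × (299.5 − 17165/62) = 2106/31.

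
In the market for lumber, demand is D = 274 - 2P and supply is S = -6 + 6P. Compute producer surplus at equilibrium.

Producer surplus = 3468

Equilibrium: 274 - 2P = -6 + 6P gives P* = 35, Q* = 204.
Supply starts at P = 1 (where S = 0).
PS = ½(35 − 1)(204) = 3468.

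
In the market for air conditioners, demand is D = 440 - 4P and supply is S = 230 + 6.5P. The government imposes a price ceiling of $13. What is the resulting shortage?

Equilibrium price would be P* = 20, so the ceiling at 13 binds.
At P = 13: D = 440 − 4(13) = 388, S = 230 + 6.5(13) = 314.5.
Shortage = 388 − 314.5 = 73.5.

Shortage = 73.5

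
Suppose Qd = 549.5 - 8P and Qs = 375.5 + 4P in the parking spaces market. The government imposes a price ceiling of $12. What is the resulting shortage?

Shortage = 30

Equilibrium price would be P* = 14.5, so the ceiling at 12 binds.
At P = 12: Qd = 549.5 − 8(12) = 453.5, Qs = 375.5 + 4(12) = 423.5.
Shortage = 453.5 − 423.5 = 30.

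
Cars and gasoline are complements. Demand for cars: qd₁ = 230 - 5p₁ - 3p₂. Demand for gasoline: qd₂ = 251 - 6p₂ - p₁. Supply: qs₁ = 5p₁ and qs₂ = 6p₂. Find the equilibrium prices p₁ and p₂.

p₁ = 223/13, p₂ = 760/39

Market 1: 230 - 5p₁ - 3p₂ = 5p₁ → 10p₁ + 3p₂ = 230.
Market 2: 12p₂ + p₁ = 251.
Eliminating p₂: 12×(1) − 3×(2) gives 117p₁ = 2007, so p₁ = 223/13.
Back-substitute into (2): p₂ = (251 − 1×223/13) / 12 = 760/39.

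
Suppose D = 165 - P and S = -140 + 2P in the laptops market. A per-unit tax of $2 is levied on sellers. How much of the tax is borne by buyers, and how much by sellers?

Buyers bear 4/3, sellers bear 2/3

Pre-tax equilibrium: P* = 305/3, Q* = 190/3.
Tax on sellers shifts supply to S = -140 + 2(P − 2) = -144 + 2P.
165 - P = -144 + 2P gives buyer price Pb = 103; sellers receive Ps = 103 − 2 = 101.
New quantity: Q = 165 − 1(103) = 62.
Buyer burden = 103 − 305/3 = 4/3; seller burden = 305/3 − 101 = 2/3.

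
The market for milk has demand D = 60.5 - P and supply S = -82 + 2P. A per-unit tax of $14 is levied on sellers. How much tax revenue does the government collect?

Pre-tax equilibrium: P* = 47.5, Q* = 13.
Tax on sellers shifts supply to S = -82 + 2(P − 14) = -110 + 2P.
60.5 - P = -110 + 2P gives buyer price Pb = 341/6; sellers receive Ps = 341/6 − 14 = 257/6.
New quantity: Q = 60.5 − 1(341/6) = 11/3.
Revenue = 14 × 11/3 = 154/3.

Tax revenue = 154/3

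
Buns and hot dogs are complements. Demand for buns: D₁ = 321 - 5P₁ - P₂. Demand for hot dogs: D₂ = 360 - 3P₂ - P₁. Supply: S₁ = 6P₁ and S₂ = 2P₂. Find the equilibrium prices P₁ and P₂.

Market 1: 321 - 5P₁ - P₂ = 6P₁ → 11P₁ + P₂ = 321.
Market 2: 5P₂ + P₁ = 360.
Eliminating P₂: 5×(1) − 1×(2) gives 54P₁ = 1245, so P₁ = 415/18.
Back-substitute into (2): P₂ = (360 − 1×415/18) / 5 = 1213/18.

P₁ = 415/18, P₂ = 1213/18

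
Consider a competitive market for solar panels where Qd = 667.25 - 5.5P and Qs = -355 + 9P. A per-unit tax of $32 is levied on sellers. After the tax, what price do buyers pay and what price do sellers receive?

Pre-tax equilibrium: P* = 70.5, Q* = 279.5.
Tax on sellers shifts supply to Qs = -355 + 9(P − 32) = -643 + 9P.
667.25 - 5.5P = -643 + 9P gives buyer price Pb = 5241/58; sellers receive Ps = 5241/58 − 32 = 3385/58.
New quantity: Q = 667.25 − 5.5(5241/58) = 9875/58.

Buyers pay 5241/58, sellers receive 3385/58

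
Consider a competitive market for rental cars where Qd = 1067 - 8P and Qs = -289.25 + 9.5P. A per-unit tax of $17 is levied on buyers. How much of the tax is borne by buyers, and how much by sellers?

Pre-tax equilibrium: P* = 77.5, Q* = 447.
Tax on buyers shifts demand to Qd = 1067 − 8(P + 17) = 931 - 8P.
931 - 8P = -289.25 + 9.5P gives seller price Ps = 4881/70; buyers pay Pb = 4881/70 + 17 = 6071/70.
New quantity: Q = 1067 − 8(6071/70) = 13061/35.
Buyer burden = 6071/70 − 77.5 = 323/35; seller burden = 77.5 − 4881/70 = 272/35.

Buyers bear 323/35, sellers bear 272/35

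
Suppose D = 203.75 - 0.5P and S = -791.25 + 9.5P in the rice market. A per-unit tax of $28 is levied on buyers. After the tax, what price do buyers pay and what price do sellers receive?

Pre-tax equilibrium: P* = 99.5, Q* = 154.
Tax on buyers shifts demand to D = 203.75 − 0.5(P + 28) = 189.75 - 0.5P.
189.75 - 0.5P = -791.25 + 9.5P gives seller price Ps = 98.1; buyers pay Pb = 98.1 + 28 = 126.1.
New quantity: Q = 203.75 − 0.5(126.1) = 140.7.

Buyers pay $126.1, sellers receive $98.1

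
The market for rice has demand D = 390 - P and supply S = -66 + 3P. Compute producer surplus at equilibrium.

Equilibrium: 390 - P = -66 + 3P gives P* = 114, Q* = 276.
Supply starts at P = 22 (where S = 0).
PS = ½(114 − 22)(276) = 12696.

Producer surplus = 12696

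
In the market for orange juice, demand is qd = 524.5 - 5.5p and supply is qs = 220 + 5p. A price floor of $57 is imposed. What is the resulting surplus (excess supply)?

Surplus = 294

Equilibrium price would be p* = 29, so the floor at 57 binds.
At p = 57: qd = 211, qs = 505.
Surplus = 505 − 211 = 294.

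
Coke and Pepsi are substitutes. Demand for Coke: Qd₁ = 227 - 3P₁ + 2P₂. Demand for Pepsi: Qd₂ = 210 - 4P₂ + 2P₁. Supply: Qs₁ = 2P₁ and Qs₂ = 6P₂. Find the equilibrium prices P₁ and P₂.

Market 1: 227 - 3P₁ + 2P₂ = 2P₁ → 5P₁ - 2P₂ = 227.
Market 2: 10P₂ - 2P₁ = 210.
Eliminating P₂: 10×(1) + 2×(2) gives 46P₁ = 2690, so P₁ = 1345/23.
Back-substitute into (2): P₂ = (210 + 2×1345/23) / 10 = 752/23.

P₁ = 1345/23, P₂ = 752/23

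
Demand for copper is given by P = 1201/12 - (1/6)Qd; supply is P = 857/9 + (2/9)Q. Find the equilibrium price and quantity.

Set the two price expressions equal: 1201/12 - (1/6)Q = 857/9 + (2/9)Q.
175/36 = (7/18)Q, so Q* = 12.5.
P* = 1201/12 − (1/6)(12.5) = 98.

P* = 98, Q* = 12.5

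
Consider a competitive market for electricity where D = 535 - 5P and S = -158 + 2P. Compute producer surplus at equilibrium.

Producer surplus = 400

Equilibrium: 535 - 5P = -158 + 2P gives P* = 99, Q* = 40.
Supply starts at P = 79 (where S = 0).
PS = ½(99 − 79)(40) = 400.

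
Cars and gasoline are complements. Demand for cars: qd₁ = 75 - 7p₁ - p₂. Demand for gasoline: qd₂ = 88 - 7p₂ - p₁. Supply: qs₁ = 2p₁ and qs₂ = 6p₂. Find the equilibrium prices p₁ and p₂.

Market 1: 75 - 7p₁ - p₂ = 2p₁ → 9p₁ + p₂ = 75.
Market 2: 13p₂ + p₁ = 88.
Eliminating p₂: 13×(1) − 1×(2) gives 116p₁ = 887, so p₁ = 887/116.
Back-substitute into (2): p₂ = (88 − 1×887/116) / 13 = 717/116.

p₁ = 887/116, p₂ = 717/116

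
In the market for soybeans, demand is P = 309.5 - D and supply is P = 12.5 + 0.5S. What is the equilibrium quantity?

Q* = 198

Set the two price expressions equal: 309.5 - Q = 12.5 + 0.5Q.
297 = 1.5Q, so Q* = 198.
P* = 309.5 − (1)(198) = 111.5.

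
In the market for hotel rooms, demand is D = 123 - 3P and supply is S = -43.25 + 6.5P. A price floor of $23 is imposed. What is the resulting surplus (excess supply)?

Equilibrium price would be P* = 17.5, so the floor at 23 binds.
At P = 23: D = 54, S = 106.25.
Surplus = 106.25 − 54 = 52.25.

Surplus = 52.25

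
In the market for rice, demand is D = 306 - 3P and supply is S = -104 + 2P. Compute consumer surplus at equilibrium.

Equilibrium: 306 - 3P = -104 + 2P gives P* = 82, Q* = 60.
Demand choke price (D = 0): P = 102.
CS = ½(102 − 82)(60) = 600.

Consumer surplus = 600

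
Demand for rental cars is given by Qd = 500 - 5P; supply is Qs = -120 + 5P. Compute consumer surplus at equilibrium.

Equilibrium: 500 - 5P = -120 + 5P gives P* = 62, Q* = 190.
Demand choke price (Qd = 0): P = 100.
CS = ½(100 − 62)(190) = 3610.

Consumer surplus = 3610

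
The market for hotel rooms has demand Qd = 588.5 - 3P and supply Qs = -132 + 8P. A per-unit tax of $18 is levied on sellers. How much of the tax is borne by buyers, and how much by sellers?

Buyers bear 144/11, sellers bear 54/11

Pre-tax equilibrium: P* = 65.5, Q* = 392.
Tax on sellers shifts supply to Qs = -132 + 8(P − 18) = -276 + 8P.
588.5 - 3P = -276 + 8P gives buyer price Pb = 1729/22; sellers receive Ps = 1729/22 − 18 = 1333/22.
New quantity: Q = 588.5 − 3(1729/22) = 3880/11.
Buyer burden = 1729/22 − 65.5 = 144/11; seller burden = 65.5 − 1333/22 = 54/11.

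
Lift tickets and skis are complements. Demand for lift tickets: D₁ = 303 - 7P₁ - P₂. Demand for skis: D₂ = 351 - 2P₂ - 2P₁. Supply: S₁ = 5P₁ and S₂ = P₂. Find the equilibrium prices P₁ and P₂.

P₁ = 279/17, P₂ = 1803/17

Market 1: 303 - 7P₁ - P₂ = 5P₁ → 12P₁ + P₂ = 303.
Market 2: 3P₂ + 2P₁ = 351.
Eliminating P₂: 3×(1) − 1×(2) gives 34P₁ = 558, so P₁ = 279/17.
Back-substitute into (2): P₂ = (351 − 2×279/17) / 3 = 1803/17.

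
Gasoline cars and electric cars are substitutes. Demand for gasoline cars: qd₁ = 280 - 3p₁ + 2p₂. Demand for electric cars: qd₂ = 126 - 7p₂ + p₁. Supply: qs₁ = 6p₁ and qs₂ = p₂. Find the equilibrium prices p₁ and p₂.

p₁ = 35.6, p₂ = 20.2

Market 1: 280 - 3p₁ + 2p₂ = 6p₁ → 9p₁ - 2p₂ = 280.
Market 2: 8p₂ - p₁ = 126.
Eliminating p₂: 8×(1) + 2×(2) gives 70p₁ = 2492, so p₁ = 35.6.
Back-substitute into (2): p₂ = (126 + 1×35.6) / 8 = 20.2.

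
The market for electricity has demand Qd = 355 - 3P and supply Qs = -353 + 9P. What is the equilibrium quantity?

Q* = 178

Set Qd = Qs: 355 - 3P = -353 + 9P.
708 = 12P, so P* = 59.
Q* = 355 − 3(59) = 178.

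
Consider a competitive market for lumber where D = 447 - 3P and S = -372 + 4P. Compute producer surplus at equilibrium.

Equilibrium: 447 - 3P = -372 + 4P gives P* = 117, Q* = 96.
Supply starts at P = 93 (where S = 0).
PS = ½(117 − 93)(96) = 1152.

Producer surplus = 1152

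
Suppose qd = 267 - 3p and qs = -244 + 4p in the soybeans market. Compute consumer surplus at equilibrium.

Equilibrium: 267 - 3p = -244 + 4p gives p* = 73, q* = 48.
Demand choke price (qd = 0): p = 89.
CS = ½(89 − 73)(48) = 384.

Consumer surplus = 384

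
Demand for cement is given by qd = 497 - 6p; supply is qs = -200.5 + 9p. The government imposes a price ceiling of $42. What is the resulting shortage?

Equilibrium price would be p* = 46.5, so the ceiling at 42 binds.
At p = 42: qd = 497 − 6(42) = 245, qs = -200.5 + 9(42) = 177.5.
Shortage = 245 − 177.5 = 67.5.

Shortage = 67.5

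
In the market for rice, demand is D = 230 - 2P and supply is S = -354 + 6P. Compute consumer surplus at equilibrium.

Consumer surplus = 1764

Equilibrium: 230 - 2P = -354 + 6P gives P* = 73, Q* = 84.
Demand choke price (D = 0): P = 115.
CS = ½(115 − 73)(84) = 1764.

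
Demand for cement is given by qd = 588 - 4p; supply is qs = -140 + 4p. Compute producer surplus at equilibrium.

Producer surplus = 6272

Equilibrium: 588 - 4p = -140 + 4p gives p* = 91, q* = 224.
Supply starts at p = 35 (where qs = 0).
PS = ½(91 − 35)(224) = 6272.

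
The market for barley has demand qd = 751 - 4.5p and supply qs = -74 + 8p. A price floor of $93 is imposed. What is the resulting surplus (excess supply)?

Surplus = 337.5

Equilibrium price would be p* = 66, so the floor at 93 binds.
At p = 93: qd = 332.5, qs = 670.
Surplus = 670 − 332.5 = 337.5.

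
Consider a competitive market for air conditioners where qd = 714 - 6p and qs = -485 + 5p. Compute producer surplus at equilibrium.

Producer surplus = 360

Equilibrium: 714 - 6p = -485 + 5p gives p* = 109, q* = 60.
Supply starts at p = 97 (where qs = 0).
PS = ½(109 − 97)(60) = 360.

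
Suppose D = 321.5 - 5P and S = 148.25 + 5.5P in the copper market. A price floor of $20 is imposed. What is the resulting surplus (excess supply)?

Surplus = 36.75

Equilibrium price would be P* = 16.5, so the floor at 20 binds.
At P = 20: D = 221.5, S = 258.25.
Surplus = 258.25 − 221.5 = 36.75.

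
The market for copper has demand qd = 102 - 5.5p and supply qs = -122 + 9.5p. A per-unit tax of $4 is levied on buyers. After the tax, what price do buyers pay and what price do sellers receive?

Pre-tax equilibrium: p* = 224/15, q* = 298/15.
Tax on buyers shifts demand to qd = 102 − 5.5(p + 4) = 80 - 5.5p.
80 - 5.5p = -122 + 9.5p gives seller price ps = 202/15; buyers pay pb = 202/15 + 4 = 262/15.
New quantity: q = 102 − 5.5(262/15) = 89/15.

Buyers pay 262/15, sellers receive 202/15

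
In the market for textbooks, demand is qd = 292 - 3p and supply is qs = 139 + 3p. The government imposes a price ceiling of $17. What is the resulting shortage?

Equilibrium price would be p* = 25.5, so the ceiling at 17 binds.
At p = 17: qd = 292 − 3(17) = 241, qs = 139 + 3(17) = 190.
Shortage = 241 − 190 = 51.

Shortage = 51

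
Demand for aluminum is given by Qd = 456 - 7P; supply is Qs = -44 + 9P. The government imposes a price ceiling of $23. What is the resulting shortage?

Equilibrium price would be P* = 31.25, so the ceiling at 23 binds.
At P = 23: Qd = 456 − 7(23) = 295, Qs = -44 + 9(23) = 163.
Shortage = 295 − 163 = 132.

Shortage = 132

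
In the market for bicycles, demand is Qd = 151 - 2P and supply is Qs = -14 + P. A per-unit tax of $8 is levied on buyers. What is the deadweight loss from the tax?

Pre-tax equilibrium: P* = 55, Q* = 41.
Tax on buyers shifts demand to Qd = 151 − 2(P + 8) = 135 - 2P.
135 - 2P = -14 + P gives seller price Ps = 149/3; buyers pay Pb = 149/3 + 8 = 173/3.
New quantity: Q = 151 − 2(173/3) = 107/3.
DWL = ½ × 8 × (41 − 107/3) = 64/3.

Deadweight loss = 64/3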